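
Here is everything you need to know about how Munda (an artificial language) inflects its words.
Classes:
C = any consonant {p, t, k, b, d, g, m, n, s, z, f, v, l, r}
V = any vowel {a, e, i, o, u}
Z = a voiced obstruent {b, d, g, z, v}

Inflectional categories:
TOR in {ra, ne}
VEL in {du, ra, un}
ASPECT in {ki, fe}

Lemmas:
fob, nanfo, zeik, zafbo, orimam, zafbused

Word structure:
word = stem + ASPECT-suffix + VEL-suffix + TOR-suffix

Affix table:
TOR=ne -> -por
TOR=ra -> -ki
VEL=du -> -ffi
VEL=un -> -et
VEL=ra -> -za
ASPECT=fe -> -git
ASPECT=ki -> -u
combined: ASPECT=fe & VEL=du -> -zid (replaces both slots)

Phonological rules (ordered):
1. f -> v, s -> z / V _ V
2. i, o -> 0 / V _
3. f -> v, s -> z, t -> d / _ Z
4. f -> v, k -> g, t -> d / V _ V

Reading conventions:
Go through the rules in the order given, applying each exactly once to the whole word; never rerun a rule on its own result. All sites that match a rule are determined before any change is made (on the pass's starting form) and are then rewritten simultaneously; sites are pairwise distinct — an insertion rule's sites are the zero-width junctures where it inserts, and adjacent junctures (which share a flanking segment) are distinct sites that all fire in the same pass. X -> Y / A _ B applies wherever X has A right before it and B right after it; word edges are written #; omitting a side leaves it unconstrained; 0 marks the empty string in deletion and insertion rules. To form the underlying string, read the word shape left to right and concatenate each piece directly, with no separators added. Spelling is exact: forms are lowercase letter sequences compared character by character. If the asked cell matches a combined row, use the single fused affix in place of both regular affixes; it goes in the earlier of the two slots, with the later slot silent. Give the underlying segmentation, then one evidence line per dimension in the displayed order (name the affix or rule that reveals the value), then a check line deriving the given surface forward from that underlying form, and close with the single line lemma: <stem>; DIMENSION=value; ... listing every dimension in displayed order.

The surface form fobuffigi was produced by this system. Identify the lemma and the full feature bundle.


underlying: fob-u-ffi-ki
TOR=ra - signalled by the affix -ki
VEL=du - signalled by the affix -ffi
ASPECT=ki - signalled by the affix -u
check: fobuffiki -> fobuffiki -> fobuffiki -> fobuffiki -> fobuffigi
lemma: fob; TOR=ra; VEL=du; ASPECT=ki


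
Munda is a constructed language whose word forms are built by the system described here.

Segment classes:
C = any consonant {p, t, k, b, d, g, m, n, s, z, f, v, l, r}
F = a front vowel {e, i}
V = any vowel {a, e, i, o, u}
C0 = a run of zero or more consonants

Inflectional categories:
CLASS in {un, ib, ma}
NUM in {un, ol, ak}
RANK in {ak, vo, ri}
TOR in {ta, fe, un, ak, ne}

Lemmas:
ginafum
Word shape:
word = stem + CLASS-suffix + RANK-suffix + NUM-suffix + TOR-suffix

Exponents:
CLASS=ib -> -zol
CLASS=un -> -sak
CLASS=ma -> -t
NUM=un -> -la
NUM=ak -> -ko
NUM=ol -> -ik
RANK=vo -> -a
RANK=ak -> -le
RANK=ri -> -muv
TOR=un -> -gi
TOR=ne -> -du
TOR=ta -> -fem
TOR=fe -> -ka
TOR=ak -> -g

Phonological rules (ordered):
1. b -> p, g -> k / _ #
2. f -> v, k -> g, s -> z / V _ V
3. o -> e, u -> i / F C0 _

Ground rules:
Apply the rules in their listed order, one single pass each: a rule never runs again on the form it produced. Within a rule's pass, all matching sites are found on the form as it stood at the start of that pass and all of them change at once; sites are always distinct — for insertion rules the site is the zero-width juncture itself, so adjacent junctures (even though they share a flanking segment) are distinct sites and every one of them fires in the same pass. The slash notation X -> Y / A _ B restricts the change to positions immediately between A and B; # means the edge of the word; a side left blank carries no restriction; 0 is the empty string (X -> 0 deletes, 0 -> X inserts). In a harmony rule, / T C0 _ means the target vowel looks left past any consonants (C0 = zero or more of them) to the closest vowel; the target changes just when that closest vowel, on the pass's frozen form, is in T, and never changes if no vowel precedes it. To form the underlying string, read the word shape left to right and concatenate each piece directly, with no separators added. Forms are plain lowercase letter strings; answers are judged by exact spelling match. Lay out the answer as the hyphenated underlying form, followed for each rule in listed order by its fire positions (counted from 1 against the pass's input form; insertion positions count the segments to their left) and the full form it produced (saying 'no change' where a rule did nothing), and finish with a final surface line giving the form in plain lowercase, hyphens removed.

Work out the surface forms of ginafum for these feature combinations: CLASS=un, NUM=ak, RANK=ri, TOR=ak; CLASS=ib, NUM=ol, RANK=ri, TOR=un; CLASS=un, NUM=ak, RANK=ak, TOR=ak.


cell CLASS=un, NUM=ak, RANK=ri, TOR=ak:
underlying: ginafum-sak-muv-ko-g
1. b -> p, g -> k / _ #: fires at position(s) 16: ginafumsakmuvkok
2. f -> v, k -> g, s -> z / V _ V: fires at position(s) 5: ginavumsakmuvkok
3. o -> e, u -> i / F C0 _: no change
surface: ginavumsakmuvkok

cell CLASS=ib, NUM=ol, RANK=ri, TOR=un:
underlying: ginafum-zol-muv-ik-gi
1. b -> p, g -> k / _ #: no change
2. f -> v, k -> g, s -> z / V _ V: fires at position(s) 5: ginavumzolmuvikgi
3. o -> e, u -> i / F C0 _: no change
surface: ginavumzolmuvikgi

cell CLASS=un, NUM=ak, RANK=ak, TOR=ak:
underlying: ginafum-sak-le-ko-g
1. b -> p, g -> k / _ #: fires at position(s) 15: ginafumsaklekok
2. f -> v, k -> g, s -> z / V _ V: fires at position(s) 5, 13: ginavumsaklegok
3. o -> e, u -> i / F C0 _: fires at position(s) 14: ginavumsaklegek
surface: ginavumsaklegek


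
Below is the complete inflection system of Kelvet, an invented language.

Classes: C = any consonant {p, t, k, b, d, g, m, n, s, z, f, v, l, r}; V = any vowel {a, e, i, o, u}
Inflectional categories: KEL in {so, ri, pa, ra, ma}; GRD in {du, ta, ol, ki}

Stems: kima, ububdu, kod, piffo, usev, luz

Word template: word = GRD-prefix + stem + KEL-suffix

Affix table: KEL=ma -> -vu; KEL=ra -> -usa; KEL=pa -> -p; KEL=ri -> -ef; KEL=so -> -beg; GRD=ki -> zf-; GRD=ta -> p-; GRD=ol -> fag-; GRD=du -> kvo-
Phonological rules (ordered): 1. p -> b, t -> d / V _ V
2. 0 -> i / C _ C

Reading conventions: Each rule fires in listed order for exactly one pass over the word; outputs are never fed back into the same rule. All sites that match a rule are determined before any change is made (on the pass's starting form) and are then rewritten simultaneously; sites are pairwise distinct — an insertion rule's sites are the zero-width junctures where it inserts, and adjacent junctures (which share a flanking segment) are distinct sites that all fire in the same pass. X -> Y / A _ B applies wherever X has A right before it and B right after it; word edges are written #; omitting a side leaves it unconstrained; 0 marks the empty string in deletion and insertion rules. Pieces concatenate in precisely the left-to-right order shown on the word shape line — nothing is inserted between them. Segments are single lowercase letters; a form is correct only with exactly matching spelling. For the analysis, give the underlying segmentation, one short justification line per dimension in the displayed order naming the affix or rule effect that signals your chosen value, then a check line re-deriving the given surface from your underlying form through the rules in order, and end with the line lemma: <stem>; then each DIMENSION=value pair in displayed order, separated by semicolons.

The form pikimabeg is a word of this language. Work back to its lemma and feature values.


underlying: p-kima-beg
KEL=so - signalled by the affix -beg
GRD=ta - signalled by the affix p-
check: pkimabeg -> pkimabeg -> pikimabeg
lemma: kima; KEL=so; GRD=ta


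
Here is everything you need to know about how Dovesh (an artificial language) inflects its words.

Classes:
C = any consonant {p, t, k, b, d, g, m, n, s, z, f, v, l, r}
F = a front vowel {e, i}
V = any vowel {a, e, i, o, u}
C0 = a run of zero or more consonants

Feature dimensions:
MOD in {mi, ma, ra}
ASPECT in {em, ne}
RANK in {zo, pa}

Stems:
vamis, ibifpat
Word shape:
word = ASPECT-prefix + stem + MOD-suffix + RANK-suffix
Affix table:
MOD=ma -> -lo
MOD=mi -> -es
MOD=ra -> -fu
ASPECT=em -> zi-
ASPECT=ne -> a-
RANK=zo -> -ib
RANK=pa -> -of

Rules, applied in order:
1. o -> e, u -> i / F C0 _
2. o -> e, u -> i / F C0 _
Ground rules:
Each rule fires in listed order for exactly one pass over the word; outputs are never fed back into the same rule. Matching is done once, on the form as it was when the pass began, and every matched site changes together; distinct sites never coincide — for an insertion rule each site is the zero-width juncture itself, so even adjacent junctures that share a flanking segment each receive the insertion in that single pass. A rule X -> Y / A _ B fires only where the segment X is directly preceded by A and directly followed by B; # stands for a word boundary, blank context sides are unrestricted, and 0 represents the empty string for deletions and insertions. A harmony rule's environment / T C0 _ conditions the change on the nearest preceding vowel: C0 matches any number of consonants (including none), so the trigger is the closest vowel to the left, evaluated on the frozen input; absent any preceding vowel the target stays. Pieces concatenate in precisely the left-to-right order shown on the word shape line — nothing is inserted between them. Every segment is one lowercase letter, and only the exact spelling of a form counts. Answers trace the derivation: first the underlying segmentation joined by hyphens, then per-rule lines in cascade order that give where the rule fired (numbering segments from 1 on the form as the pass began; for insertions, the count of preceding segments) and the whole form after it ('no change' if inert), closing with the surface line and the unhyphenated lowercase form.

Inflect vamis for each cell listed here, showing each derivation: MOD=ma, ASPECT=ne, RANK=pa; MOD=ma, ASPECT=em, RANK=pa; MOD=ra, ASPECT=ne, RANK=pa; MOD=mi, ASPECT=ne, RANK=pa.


cell MOD=ma, ASPECT=ne, RANK=pa:
underlying: a-vamis-lo-of
1. o -> e, u -> i / F C0 _: fires at position(s) 8: avamisleof
2. o -> e, u -> i / F C0 _: fires at position(s) 9: avamisleef
surface: avamisleef

cell MOD=ma, ASPECT=em, RANK=pa:
underlying: zi-vamis-lo-of
1. o -> e, u -> i / F C0 _: fires at position(s) 9: zivamisleof
2. o -> e, u -> i / F C0 _: fires at position(s) 10: zivamisleef
surface: zivamisleef

cell MOD=ra, ASPECT=ne, RANK=pa:
underlying: a-vamis-fu-of
1. o -> e, u -> i / F C0 _: fires at position(s) 8: avamisfiof
2. o -> e, u -> i / F C0 _: fires at position(s) 9: avamisfief
surface: avamisfief

cell MOD=mi, ASPECT=ne, RANK=pa:
underlying: a-vamis-es-of
1. o -> e, u -> i / F C0 _: fires at position(s) 9: avamisesef
2. o -> e, u -> i / F C0 _: no change
surface: avamisesef


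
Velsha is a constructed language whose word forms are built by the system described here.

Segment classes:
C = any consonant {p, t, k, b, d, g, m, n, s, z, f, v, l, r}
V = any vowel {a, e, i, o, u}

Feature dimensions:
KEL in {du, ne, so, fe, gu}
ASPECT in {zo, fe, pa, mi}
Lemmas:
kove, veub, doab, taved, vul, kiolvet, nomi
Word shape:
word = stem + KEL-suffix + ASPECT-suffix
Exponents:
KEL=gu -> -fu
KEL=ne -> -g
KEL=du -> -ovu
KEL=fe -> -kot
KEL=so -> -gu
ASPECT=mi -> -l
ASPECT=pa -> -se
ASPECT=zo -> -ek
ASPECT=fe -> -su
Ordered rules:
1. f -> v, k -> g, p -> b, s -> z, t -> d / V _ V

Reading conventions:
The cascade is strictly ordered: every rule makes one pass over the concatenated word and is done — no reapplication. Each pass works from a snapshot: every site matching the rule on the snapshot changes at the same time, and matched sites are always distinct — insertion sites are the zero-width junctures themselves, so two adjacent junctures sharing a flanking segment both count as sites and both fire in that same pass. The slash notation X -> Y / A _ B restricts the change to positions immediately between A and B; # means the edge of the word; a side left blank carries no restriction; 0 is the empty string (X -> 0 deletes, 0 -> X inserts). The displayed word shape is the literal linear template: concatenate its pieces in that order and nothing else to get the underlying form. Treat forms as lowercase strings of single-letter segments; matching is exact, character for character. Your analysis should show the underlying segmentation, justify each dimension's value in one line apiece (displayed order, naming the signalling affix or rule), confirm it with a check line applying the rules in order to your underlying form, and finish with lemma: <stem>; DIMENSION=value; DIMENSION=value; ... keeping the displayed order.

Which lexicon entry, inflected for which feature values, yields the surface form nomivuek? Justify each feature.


underlying: nomi-fu-ek
KEL=gu - signalled by the affix -fu
ASPECT=zo - signalled by the affix -ek
check: nomifuek -> nomivuek
lemma: nomi; KEL=gu; ASPECT=zo


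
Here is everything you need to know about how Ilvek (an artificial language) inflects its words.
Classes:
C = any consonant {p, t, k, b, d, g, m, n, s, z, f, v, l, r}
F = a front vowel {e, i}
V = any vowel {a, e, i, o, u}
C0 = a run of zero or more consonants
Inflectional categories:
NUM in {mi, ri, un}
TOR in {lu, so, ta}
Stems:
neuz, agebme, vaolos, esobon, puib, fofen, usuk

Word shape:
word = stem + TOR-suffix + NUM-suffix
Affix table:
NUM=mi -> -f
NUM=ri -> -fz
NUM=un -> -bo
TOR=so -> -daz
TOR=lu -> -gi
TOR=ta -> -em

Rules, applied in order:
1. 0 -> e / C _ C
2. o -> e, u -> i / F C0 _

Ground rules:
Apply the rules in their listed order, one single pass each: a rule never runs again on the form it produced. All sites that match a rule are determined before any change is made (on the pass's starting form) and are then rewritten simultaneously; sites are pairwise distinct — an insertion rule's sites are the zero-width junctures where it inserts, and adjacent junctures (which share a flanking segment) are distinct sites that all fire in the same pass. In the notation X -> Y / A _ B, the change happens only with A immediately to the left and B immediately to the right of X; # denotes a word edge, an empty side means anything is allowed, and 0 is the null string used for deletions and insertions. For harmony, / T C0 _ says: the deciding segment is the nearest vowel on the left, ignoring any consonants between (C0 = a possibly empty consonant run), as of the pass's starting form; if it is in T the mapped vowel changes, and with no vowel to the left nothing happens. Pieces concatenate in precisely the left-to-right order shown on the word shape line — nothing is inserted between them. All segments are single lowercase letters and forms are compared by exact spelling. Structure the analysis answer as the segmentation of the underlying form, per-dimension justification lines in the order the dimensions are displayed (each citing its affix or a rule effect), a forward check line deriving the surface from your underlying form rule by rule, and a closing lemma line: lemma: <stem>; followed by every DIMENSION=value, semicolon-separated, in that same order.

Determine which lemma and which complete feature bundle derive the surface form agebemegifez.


underlying: agebme-gi-fz
NUM=ri - signalled by the affix -fz
TOR=lu - signalled by the affix -gi
check: agebmegifz -> agebemegifez -> agebemegifez
lemma: agebme; NUM=ri; TOR=lu


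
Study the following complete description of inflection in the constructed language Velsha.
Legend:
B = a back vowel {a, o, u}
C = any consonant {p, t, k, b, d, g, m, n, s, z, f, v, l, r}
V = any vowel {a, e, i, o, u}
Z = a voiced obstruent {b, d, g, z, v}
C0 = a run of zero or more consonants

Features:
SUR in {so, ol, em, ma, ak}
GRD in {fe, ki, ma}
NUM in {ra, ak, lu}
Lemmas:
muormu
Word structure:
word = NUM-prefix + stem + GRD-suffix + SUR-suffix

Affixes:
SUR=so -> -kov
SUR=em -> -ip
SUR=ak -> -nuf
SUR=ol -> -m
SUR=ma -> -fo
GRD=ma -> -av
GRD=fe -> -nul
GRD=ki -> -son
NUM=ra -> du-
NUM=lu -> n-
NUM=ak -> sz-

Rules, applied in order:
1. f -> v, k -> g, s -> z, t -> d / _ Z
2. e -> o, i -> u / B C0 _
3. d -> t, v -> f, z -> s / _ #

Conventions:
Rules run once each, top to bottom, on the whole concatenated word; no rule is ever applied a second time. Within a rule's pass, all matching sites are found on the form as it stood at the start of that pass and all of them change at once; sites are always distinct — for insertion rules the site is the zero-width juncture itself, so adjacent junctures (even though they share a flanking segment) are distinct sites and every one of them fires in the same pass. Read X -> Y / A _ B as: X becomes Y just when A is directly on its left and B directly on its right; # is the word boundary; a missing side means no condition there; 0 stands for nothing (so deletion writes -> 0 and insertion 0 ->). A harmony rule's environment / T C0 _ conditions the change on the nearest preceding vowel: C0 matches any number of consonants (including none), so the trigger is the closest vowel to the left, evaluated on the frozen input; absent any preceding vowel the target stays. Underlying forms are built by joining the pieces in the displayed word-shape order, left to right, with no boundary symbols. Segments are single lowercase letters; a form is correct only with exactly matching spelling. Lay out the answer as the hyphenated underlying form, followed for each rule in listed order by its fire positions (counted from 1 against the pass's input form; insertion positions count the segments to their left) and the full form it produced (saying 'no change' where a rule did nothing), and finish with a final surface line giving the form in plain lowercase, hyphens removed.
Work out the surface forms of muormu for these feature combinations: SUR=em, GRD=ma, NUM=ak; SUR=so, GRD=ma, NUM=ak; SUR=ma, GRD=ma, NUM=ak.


cell SUR=em, GRD=ma, NUM=ak:
underlying: sz-muormu-av-ip
1. f -> v, k -> g, s -> z, t -> d / _ Z: fires at position(s) 1: zzmuormuavip
2. e -> o, i -> u / B C0 _: fires at position(s) 11: zzmuormuavup
3. d -> t, v -> f, z -> s / _ #: no change
surface: zzmuormuavup

cell SUR=so, GRD=ma, NUM=ak:
underlying: sz-muormu-av-kov
1. f -> v, k -> g, s -> z, t -> d / _ Z: fires at position(s) 1: zzmuormuavkov
2. e -> o, i -> u / B C0 _: no change
3. d -> t, v -> f, z -> s / _ #: fires at position(s) 13: zzmuormuavkof
surface: zzmuormuavkof

cell SUR=ma, GRD=ma, NUM=ak:
underlying: sz-muormu-av-fo
1. f -> v, k -> g, s -> z, t -> d / _ Z: fires at position(s) 1: zzmuormuavfo
2. e -> o, i -> u / B C0 _: no change
3. d -> t, v -> f, z -> s / _ #: no change
surface: zzmuormuavfo


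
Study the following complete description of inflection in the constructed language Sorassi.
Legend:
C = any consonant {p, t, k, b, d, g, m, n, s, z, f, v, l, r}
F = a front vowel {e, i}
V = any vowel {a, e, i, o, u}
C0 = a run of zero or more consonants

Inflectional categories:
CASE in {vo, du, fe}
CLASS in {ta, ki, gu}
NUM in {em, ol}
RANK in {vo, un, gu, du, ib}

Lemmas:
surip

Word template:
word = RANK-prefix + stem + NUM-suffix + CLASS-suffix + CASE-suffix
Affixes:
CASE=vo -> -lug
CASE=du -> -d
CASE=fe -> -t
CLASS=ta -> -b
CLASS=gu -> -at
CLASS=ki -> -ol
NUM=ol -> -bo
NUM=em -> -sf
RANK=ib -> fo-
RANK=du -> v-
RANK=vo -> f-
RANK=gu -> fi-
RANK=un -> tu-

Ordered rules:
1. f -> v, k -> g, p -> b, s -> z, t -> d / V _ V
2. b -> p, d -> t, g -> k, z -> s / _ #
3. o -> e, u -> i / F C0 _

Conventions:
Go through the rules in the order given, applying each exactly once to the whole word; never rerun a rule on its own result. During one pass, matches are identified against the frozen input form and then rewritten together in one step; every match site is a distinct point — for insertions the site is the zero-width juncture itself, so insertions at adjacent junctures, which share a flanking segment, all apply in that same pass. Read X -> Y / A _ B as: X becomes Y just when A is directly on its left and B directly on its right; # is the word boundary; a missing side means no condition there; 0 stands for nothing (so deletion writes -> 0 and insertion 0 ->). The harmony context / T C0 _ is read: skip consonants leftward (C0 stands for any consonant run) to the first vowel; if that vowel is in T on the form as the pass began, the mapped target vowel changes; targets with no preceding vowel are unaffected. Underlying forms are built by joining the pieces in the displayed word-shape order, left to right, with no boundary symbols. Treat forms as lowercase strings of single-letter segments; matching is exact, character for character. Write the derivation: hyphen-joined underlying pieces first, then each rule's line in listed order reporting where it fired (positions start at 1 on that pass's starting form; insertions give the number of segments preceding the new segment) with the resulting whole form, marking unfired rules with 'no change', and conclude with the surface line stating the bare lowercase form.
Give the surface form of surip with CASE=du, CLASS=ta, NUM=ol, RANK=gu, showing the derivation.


underlying: fi-surip-bo-b-d
1. f -> v, k -> g, p -> b, s -> z, t -> d / V _ V: fires at position(s) 3: fizuripbobd
2. b -> p, d -> t, g -> k, z -> s / _ #: fires at position(s) 11: fizuripbobt
3. o -> e, u -> i / F C0 _: fires at position(s) 4, 9: fiziripbebt
surface: fiziripbebt


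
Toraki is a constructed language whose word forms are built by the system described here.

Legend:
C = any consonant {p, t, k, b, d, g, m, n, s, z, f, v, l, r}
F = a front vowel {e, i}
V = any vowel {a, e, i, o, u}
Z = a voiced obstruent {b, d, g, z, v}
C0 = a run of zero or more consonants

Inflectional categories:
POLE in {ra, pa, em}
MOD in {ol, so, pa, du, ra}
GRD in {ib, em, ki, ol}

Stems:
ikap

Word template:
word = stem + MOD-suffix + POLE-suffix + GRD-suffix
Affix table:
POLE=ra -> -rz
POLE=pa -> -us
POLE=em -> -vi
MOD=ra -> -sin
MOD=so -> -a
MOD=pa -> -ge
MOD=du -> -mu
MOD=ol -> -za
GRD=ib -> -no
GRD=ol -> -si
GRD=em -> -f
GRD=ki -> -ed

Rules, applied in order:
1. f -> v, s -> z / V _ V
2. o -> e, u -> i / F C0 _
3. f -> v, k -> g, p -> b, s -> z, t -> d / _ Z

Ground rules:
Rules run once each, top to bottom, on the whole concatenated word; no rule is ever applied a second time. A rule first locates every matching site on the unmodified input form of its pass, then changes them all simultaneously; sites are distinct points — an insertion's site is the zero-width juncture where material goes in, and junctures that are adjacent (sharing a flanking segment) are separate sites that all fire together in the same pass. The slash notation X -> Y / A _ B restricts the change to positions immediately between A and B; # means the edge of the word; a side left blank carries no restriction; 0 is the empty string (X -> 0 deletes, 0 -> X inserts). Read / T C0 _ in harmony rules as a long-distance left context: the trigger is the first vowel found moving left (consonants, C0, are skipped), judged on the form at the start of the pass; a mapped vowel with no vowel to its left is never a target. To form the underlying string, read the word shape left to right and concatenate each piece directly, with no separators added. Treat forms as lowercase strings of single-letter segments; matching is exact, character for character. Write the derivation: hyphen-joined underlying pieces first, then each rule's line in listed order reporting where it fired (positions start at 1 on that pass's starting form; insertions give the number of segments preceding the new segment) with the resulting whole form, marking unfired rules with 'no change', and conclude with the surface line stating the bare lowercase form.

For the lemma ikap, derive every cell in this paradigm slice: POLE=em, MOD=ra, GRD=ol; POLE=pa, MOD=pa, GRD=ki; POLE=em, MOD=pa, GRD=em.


cell POLE=em, MOD=ra, GRD=ol:
underlying: ikap-sin-vi-si
1. f -> v, s -> z / V _ V: fires at position(s) 10: ikapsinvizi
2. o -> e, u -> i / F C0 _: no change
3. f -> v, k -> g, p -> b, s -> z, t -> d / _ Z: no change
surface: ikapsinvizi

cell POLE=pa, MOD=pa, GRD=ki:
underlying: ikap-ge-us-ed
1. f -> v, s -> z / V _ V: fires at position(s) 8: ikapgeuzed
2. o -> e, u -> i / F C0 _: fires at position(s) 7: ikapgeized
3. f -> v, k -> g, p -> b, s -> z, t -> d / _ Z: fires at position(s) 4: ikabgeized
surface: ikabgeized

cell POLE=em, MOD=pa, GRD=em:
underlying: ikap-ge-vi-f
1. f -> v, s -> z / V _ V: no change
2. o -> e, u -> i / F C0 _: no change
3. f -> v, k -> g, p -> b, s -> z, t -> d / _ Z: fires at position(s) 4: ikabgevif
surface: ikabgevif


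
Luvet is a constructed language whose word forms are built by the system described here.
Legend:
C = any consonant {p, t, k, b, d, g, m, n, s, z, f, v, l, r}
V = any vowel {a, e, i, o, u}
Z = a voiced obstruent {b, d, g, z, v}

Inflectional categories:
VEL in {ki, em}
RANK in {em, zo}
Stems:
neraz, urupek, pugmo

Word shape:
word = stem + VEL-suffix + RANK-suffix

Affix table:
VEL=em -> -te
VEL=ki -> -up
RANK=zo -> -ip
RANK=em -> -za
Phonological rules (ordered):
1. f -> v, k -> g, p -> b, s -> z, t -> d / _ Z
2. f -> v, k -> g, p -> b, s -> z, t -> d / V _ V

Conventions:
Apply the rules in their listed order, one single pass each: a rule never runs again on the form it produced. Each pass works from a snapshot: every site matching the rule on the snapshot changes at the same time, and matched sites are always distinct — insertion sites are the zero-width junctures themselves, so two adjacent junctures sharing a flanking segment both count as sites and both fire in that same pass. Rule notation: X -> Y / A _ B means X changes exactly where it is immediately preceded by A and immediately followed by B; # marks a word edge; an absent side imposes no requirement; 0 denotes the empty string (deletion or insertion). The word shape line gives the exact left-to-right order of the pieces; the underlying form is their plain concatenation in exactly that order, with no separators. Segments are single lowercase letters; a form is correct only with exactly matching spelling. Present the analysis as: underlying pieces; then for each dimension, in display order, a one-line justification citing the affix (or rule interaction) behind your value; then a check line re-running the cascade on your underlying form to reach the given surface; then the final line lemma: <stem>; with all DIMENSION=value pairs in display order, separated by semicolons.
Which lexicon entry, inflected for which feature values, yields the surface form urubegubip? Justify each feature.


underlying: urupek-up-ip
VEL=ki - signalled by the affix -up
RANK=zo - signalled by the affix -ip
check: urupekupip -> urupekupip -> urubegubip
lemma: urupek; VEL=ki; RANK=zo


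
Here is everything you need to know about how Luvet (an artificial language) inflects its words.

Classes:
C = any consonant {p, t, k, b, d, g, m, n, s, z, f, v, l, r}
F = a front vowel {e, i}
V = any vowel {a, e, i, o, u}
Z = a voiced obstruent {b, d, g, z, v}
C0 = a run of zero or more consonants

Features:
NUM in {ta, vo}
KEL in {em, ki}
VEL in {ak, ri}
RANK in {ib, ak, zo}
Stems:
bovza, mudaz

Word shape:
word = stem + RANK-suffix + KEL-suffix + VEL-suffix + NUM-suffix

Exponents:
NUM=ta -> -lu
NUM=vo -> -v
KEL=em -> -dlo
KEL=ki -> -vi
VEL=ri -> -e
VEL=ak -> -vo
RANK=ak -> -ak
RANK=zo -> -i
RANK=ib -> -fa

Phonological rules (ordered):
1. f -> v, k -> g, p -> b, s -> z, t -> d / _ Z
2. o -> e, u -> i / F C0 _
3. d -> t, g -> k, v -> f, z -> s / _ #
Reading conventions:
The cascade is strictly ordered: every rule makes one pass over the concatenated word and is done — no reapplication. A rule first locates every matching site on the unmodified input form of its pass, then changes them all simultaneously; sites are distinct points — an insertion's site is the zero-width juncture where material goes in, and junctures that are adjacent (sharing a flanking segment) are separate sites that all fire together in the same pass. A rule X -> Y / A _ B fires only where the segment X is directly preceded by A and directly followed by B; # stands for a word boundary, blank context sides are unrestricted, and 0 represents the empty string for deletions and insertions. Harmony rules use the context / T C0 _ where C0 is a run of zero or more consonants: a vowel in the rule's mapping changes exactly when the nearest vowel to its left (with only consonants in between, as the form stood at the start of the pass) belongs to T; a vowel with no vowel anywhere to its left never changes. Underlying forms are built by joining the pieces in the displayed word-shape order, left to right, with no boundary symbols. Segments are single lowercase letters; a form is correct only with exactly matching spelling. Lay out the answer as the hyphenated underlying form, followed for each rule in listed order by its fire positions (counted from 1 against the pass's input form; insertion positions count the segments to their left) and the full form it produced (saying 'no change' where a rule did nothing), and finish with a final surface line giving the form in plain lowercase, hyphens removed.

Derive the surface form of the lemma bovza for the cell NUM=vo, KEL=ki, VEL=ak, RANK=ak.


underlying: bovza-ak-vi-vo-v
1. f -> v, k -> g, p -> b, s -> z, t -> d / _ Z: fires at position(s) 7: bovzaagvivov
2. o -> e, u -> i / F C0 _: fires at position(s) 11: bovzaagvivev
3. d -> t, g -> k, v -> f, z -> s / _ #: fires at position(s) 12: bovzaagvivef
surface: bovzaagvivef


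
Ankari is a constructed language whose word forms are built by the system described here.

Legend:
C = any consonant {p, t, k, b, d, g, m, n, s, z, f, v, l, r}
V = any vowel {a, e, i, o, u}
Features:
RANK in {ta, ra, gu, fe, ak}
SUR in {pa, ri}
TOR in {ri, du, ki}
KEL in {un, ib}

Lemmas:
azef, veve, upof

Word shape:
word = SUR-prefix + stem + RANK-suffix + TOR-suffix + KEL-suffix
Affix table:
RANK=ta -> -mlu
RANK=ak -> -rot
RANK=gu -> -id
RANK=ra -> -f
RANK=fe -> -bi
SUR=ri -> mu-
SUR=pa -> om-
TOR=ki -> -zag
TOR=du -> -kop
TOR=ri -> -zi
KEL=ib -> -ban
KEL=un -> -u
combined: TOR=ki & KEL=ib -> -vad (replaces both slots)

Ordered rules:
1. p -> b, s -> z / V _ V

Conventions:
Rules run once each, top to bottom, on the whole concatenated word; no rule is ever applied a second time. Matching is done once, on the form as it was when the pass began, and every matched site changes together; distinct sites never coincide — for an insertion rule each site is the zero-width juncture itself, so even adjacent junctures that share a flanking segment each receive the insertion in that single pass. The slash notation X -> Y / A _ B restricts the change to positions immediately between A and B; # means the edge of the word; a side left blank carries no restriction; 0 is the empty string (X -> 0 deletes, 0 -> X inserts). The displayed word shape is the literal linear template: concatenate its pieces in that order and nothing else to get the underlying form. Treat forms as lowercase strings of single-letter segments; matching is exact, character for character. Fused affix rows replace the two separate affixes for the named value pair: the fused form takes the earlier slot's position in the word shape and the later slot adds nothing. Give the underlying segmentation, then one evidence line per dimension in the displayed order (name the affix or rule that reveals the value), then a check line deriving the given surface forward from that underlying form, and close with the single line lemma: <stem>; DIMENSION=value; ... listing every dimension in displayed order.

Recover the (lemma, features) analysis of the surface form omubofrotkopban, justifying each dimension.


underlying: om-upof-rot-kop-ban
RANK=ak - signalled by the affix -rot
SUR=pa - signalled by the affix om-
TOR=du - signalled by the affix -kop
KEL=ib - signalled by the affix -ban
check: omupofrotkopban -> omubofrotkopban
lemma: upof; RANK=ak; SUR=pa; TOR=du; KEL=ib


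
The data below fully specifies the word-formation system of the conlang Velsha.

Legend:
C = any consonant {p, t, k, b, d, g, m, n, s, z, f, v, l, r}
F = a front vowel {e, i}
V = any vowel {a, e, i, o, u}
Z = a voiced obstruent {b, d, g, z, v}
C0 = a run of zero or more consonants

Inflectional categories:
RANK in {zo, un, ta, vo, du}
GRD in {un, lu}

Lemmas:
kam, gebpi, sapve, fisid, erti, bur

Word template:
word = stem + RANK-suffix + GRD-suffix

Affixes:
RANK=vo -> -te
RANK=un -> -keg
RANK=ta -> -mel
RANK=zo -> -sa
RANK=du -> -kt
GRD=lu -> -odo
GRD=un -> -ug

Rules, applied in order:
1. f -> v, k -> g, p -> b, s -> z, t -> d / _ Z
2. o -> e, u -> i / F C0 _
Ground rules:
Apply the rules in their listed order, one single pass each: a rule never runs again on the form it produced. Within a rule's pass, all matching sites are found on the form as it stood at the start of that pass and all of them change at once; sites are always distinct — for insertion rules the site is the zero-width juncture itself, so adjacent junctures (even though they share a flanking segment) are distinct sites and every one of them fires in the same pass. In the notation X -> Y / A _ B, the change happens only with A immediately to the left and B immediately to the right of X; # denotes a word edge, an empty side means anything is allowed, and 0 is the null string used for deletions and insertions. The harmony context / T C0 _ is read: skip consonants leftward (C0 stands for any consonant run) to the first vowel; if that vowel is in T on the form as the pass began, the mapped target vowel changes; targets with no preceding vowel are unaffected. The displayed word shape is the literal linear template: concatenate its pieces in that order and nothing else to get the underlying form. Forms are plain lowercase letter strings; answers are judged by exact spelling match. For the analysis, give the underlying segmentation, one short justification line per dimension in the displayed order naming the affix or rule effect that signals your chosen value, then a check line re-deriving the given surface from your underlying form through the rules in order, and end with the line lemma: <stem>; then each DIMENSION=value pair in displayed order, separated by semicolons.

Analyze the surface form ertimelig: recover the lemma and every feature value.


underlying: erti-mel-ug
RANK=ta - signalled by the affix -mel
GRD=un - signalled by the affix -ug
check: ertimelug -> ertimelug -> ertimelig
lemma: erti; RANK=ta; GRD=un


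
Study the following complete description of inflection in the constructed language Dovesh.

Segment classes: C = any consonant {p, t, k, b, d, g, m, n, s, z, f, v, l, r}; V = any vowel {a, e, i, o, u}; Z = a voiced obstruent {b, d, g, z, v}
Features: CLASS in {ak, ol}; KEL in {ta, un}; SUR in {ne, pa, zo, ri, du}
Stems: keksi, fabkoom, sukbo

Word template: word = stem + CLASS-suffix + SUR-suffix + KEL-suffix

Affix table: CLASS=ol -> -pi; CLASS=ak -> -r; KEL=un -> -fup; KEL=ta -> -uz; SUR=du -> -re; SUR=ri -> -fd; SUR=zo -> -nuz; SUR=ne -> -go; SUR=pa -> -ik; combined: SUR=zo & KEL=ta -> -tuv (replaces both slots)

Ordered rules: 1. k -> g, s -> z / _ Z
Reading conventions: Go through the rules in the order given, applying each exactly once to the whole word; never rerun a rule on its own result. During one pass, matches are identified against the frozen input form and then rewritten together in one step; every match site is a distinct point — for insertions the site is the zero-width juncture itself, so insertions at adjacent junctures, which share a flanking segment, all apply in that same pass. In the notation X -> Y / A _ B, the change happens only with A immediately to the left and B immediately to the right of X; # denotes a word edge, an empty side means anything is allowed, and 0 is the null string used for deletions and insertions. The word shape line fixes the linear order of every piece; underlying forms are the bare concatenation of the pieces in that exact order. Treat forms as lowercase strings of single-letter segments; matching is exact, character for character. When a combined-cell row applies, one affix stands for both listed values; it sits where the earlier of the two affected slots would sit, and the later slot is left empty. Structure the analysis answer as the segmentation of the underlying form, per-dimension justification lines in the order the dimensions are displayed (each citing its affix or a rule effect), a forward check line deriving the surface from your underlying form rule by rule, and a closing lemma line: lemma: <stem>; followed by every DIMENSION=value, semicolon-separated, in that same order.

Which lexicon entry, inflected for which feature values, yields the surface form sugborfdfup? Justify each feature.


underlying: sukbo-r-fd-fup
CLASS=ak - signalled by the affix -r
KEL=un - signalled by the affix -fup
SUR=ri - signalled by the affix -fd
check: sukborfdfup -> sugborfdfup
lemma: sukbo; CLASS=ak; KEL=un; SUR=ri


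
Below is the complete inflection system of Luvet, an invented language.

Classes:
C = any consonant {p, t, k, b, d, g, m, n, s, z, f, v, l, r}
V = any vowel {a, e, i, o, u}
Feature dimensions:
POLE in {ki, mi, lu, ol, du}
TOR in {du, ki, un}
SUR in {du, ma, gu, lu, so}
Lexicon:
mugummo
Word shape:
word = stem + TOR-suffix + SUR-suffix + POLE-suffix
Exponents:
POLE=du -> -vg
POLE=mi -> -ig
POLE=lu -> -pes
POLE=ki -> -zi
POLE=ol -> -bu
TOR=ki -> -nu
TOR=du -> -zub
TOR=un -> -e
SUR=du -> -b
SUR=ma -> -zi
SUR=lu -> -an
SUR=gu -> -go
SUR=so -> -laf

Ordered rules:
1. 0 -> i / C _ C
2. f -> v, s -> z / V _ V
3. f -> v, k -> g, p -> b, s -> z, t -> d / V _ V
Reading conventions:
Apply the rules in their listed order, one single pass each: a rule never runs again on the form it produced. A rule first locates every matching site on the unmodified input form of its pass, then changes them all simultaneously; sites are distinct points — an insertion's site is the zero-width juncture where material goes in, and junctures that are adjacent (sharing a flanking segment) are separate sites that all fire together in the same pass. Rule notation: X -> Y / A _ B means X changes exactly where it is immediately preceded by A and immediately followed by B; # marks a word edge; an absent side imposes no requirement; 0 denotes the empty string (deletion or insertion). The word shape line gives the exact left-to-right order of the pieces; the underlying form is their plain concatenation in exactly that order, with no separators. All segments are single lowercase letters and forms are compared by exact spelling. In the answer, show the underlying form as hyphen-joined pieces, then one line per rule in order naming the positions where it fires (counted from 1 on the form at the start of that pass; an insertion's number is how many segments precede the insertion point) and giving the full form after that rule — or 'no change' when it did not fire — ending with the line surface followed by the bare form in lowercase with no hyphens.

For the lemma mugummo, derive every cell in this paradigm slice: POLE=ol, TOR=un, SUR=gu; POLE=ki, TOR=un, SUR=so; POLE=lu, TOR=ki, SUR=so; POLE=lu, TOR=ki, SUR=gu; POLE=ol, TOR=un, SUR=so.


cell POLE=ol, TOR=un, SUR=gu:
underlying: mugummo-e-go-bu
1. 0 -> i / C _ C: inserts after position(s) 5: mugumimoegobu
2. f -> v, s -> z / V _ V: no change
3. f -> v, k -> g, p -> b, s -> z, t -> d / V _ V: no change
surface: mugumimoegobu

cell POLE=ki, TOR=un, SUR=so:
underlying: mugummo-e-laf-zi
1. 0 -> i / C _ C: inserts after position(s) 5, 11: mugumimoelafizi
2. f -> v, s -> z / V _ V: fires at position(s) 12: mugumimoelavizi
3. f -> v, k -> g, p -> b, s -> z, t -> d / V _ V: no change
surface: mugumimoelavizi

cell POLE=lu, TOR=ki, SUR=so:
underlying: mugummo-nu-laf-pes
1. 0 -> i / C _ C: inserts after position(s) 5, 12: mugumimonulafipes
2. f -> v, s -> z / V _ V: fires at position(s) 13: mugumimonulavipes
3. f -> v, k -> g, p -> b, s -> z, t -> d / V _ V: fires at position(s) 15: mugumimonulavibes
surface: mugumimonulavibes

cell POLE=lu, TOR=ki, SUR=gu:
underlying: mugummo-nu-go-pes
1. 0 -> i / C _ C: inserts after position(s) 5: mugumimonugopes
2. f -> v, s -> z / V _ V: no change
3. f -> v, k -> g, p -> b, s -> z, t -> d / V _ V: fires at position(s) 13: mugumimonugobes
surface: mugumimonugobes

cell POLE=ol, TOR=un, SUR=so:
underlying: mugummo-e-laf-bu
1. 0 -> i / C _ C: inserts after position(s) 5, 11: mugumimoelafibu
2. f -> v, s -> z / V _ V: fires at position(s) 12: mugumimoelavibu
3. f -> v, k -> g, p -> b, s -> z, t -> d / V _ V: no change
surface: mugumimoelavibu
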